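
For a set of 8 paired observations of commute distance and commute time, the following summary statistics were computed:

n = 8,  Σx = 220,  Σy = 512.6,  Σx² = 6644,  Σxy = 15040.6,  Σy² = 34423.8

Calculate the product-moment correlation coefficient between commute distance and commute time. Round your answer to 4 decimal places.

Sxx = Σx² − (Σx)²/n = 6644 − 6050 = 594
Sxy = Σxy − (Σx)(Σy)/n = 15040.6 − 14096.5 = 944.1
Syy = Σy² − (Σy)²/n = 34423.8 − 32844.845 = 1578.955
r = Sxy/√(Sxx·Syy) = 944.1/√(937899.27) = 944.1/968.451997 = 0.974855

0.9749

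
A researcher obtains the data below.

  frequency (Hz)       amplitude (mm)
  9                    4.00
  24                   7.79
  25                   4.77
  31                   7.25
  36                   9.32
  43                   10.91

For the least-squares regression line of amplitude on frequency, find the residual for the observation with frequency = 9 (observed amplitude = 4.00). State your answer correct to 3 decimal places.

0.507

n = 6, Σx = 168, Σy = 44.04, Σxy = 1371.61, Σx² = 5388
Sxx = Σx² − (Σx)²/n = 5388 − 4704 = 684
Sxy = Σxy − (Σx)(Σy)/n = 1371.61 − 1233.12 = 138.49
b = Sxy/Sxx = 138.49/684 = 0.202471
a = ȳ − b·x̄ = 7.34 − 0.202471·28 = 1.670819
ŷ(9) = 1.670819 + 0.202471·9 = 3.493056
residual = y − ŷ = 4.00 − 3.493056 = 0.506944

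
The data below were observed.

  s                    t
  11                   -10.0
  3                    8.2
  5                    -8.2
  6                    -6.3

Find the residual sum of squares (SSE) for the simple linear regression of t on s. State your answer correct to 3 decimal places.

n = 4, Σx = 25, Σy = -16.3, Σxy = -164.2, Σx² = 191, Σy² = 274.17
Sxx = Σx² − (Σx)²/n = 191 − 156.25 = 34.75
Sxy = Σxy − (Σx)(Σy)/n = -164.2 − (-101.875) = -62.325
Syy = Σy² − (Σy)²/n = 274.17 − 66.4225 = 207.7475
b = Sxy/Sxx = -62.325/34.75 = -1.793525
SSE = Syy − b·Sxy = 207.7475 − (-1.793525)·(-62.325) = 95.966043

95.966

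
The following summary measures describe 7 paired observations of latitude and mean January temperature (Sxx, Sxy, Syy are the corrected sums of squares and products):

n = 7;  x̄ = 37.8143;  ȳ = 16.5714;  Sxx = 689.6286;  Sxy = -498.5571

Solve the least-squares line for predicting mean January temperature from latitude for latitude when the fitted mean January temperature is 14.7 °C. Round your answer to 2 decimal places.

b = Sxy/Sxx = -498.5571/689.6286 = -0.722936
a = ȳ − b·x̄ = 16.5714 − (-0.722936)·37.8143 = 43.908706
Set a + b·x = 14.7: x = (14.7 − 43.908706) / (-0.722936) = 40.402912

40.40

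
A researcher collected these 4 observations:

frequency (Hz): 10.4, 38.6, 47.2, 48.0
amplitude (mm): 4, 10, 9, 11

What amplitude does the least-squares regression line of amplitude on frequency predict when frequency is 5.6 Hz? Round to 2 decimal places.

3.44

n = 4, Σx = 144.2, Σy = 34, Σxy = 1380.4, Σx² = 6129.96
Sxx = Σx² − (Σx)²/n = 6129.96 − 5198.41 = 931.55
Sxy = Σxy − (Σx)(Σy)/n = 1380.4 − 1225.7 = 154.7
b = Sxy/Sxx = 154.7/931.55 = 0.166067
a = ȳ − b·x̄ = 8.5 − 0.166067·36.05 = 2.513274
ŷ(5.6) = a + b·5.6 = 2.513274 + 0.166067·5.6 = 3.443250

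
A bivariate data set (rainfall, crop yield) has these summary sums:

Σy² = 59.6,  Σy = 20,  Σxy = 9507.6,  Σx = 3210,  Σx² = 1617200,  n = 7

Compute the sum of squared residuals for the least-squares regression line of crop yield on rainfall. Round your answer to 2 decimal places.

1.68

Sxx = Σx² − (Σx)²/n = 1617200 − 1472014.285714 = 145185.714286
Sxy = Σxy − (Σx)(Σy)/n = 9507.6 − 9171.428571 = 336.171429
Syy = Σy² − (Σy)²/n = 59.6 − 57.142857 = 2.457143
b = Sxy/Sxx = 336.171429/145185.714286 = 0.002315
SSE = Syy − b·Sxy = 2.457143 − 0.002315·336.171429 = 1.678752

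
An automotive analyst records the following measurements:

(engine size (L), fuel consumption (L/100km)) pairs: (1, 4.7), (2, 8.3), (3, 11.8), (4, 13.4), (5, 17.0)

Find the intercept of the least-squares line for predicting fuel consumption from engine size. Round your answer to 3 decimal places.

2.130

n = 5, Σx = 15, Σy = 55.2, Σxy = 195.3, Σx² = 55
Sxx = Σx² − (Σx)²/n = 55 − 45 = 10
Sxy = Σxy − (Σx)(Σy)/n = 195.3 − 165.6 = 29.7
b = Sxy/Sxx = 29.7/10 = 2.97
a = ȳ − b·x̄ = 11.04 − 2.97·3 = 2.13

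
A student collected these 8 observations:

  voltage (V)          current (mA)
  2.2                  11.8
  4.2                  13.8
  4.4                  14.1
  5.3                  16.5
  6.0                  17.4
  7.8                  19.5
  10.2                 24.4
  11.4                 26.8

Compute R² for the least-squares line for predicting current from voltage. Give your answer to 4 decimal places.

n = 8, Σx = 51.5, Σy = 144.3, Σxy = 1044.31, Σx² = 400.77, Σy² = 2797.35
Sxx = Σx² − (Σx)²/n = 400.77 − 331.53125 = 69.23875
Sxy = Σxy − (Σx)(Σy)/n = 1044.31 − 928.93125 = 115.37875
Syy = Σy² − (Σy)²/n = 2797.35 − 2602.81125 = 194.53875
R² = Sxy²/(Sxx·Syy) = (115.37875)²/(69.23875·194.53875) = 0.988317

0.9883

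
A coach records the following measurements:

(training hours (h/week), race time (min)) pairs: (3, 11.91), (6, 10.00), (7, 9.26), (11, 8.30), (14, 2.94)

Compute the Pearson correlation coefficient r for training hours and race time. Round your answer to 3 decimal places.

-0.939

n = 5, Σx = 41, Σy = 42.41, Σxy = 293.01, Σx² = 411, Σy² = 405.1293
Sxx = Σx² − (Σx)²/n = 411 − 336.2 = 74.8
Sxy = Σxy − (Σx)(Σy)/n = 293.01 − 347.762 = -54.752
Syy = Σy² − (Σy)²/n = 405.1293 − 359.72162 = 45.40768
r = Sxy/√(Sxx·Syy) = -54.752/√(3396.494464) = -54.752/58.279451 = -0.939473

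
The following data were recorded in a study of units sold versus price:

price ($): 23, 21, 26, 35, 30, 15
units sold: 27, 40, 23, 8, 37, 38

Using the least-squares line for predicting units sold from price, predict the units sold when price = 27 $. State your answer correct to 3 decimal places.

n = 6, Σx = 150, Σy = 173, Σxy = 4019, Σx² = 3996
Sxx = Σx² − (Σx)²/n = 3996 − 3750 = 246
Sxy = Σxy − (Σx)(Σy)/n = 4019 − 4325 = -306
b = Sxy/Sxx = -306/246 = -1.243902
a = ȳ − b·x̄ = 28.833333 − (-1.243902)·25 = 59.930894
ŷ(27) = a + b·27 = 59.930894 + (-1.243902)·27 = 26.345528

26.346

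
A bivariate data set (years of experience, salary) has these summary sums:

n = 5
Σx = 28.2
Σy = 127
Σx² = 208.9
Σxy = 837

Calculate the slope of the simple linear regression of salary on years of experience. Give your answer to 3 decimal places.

Sxx = Σx² − (Σx)²/n = 208.9 − 159.048 = 49.852
Sxy = Σxy − (Σx)(Σy)/n = 837 − 716.28 = 120.72
b = Sxy/Sxx = 120.72/49.852 = 2.421568

2.422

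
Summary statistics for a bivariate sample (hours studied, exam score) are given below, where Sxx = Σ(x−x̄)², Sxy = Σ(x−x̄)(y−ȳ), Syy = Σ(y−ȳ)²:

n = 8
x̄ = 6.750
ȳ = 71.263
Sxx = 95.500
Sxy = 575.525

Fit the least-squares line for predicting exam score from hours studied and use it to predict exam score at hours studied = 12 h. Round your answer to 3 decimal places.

b = Sxy/Sxx = 575.525/95.5 = 6.026440
a = ȳ − b·x̄ = 71.263 − 6.026440·6.75 = 30.584531
ŷ(12) = a + b·12 = 30.584531 + 6.026440·12 = 102.901809

102.902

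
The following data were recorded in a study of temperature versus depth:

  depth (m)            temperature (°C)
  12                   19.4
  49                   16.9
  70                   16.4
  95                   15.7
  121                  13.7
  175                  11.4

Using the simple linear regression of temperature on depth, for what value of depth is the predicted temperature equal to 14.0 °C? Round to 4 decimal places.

n = 6, Σx = 522, Σy = 93.5, Σxy = 7353.1, Σx² = 61736
Sxx = Σx² − (Σx)²/n = 61736 − 45414 = 16322
Sxy = Σxy − (Σx)(Σy)/n = 7353.1 − 8134.5 = -781.4
b = Sxy/Sxx = -781.4/16322 = -0.047874
a = ȳ − b·x̄ = 15.583333 − (-0.047874)·87 = 19.748374
Set a + b·x = 14.0: x = (14.0 − 19.748374) / (-0.047874) = 120.072903

120.0729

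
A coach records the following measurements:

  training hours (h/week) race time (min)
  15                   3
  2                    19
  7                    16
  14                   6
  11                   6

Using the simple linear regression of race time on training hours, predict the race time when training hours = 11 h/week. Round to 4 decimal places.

n = 5, Σx = 49, Σy = 50, Σxy = 345, Σx² = 595
Sxx = Σx² − (Σx)²/n = 595 − 480.2 = 114.8
Sxy = Σxy − (Σx)(Σy)/n = 345 − 490 = -145
b = Sxy/Sxx = -145/114.8 = -1.263066
a = ȳ − b·x̄ = 10 − (-1.263066)·9.8 = 22.378049
ŷ(11) = a + b·11 = 22.378049 + (-1.263066)·11 = 8.484321

8.4843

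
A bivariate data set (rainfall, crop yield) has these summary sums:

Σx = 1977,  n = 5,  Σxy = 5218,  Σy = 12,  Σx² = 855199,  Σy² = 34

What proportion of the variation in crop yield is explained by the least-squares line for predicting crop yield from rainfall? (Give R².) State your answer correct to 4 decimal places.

0.5859

Sxx = Σx² − (Σx)²/n = 855199 − 781705.8 = 73493.2
Sxy = Σxy − (Σx)(Σy)/n = 5218 − 4744.8 = 473.2
Syy = Σy² − (Σy)²/n = 34 − 28.8 = 5.2
R² = Sxy²/(Sxx·Syy) = (473.2)²/(73493.2·5.2) = 0.585921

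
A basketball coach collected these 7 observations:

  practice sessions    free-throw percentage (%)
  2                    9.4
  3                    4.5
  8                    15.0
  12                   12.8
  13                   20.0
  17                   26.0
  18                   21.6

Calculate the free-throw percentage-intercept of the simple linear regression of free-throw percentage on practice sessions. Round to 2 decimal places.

n = 7, Σx = 73, Σy = 109.3, Σxy = 1396.7, Σx² = 1003
Sxx = Σx² − (Σx)²/n = 1003 − 761.285714 = 241.714286
Sxy = Σxy − (Σx)(Σy)/n = 1396.7 − 1139.842857 = 256.857143
b = Sxy/Sxx = 256.857143/241.714286 = 1.062648
a = ȳ − b·x̄ = 15.614286 − 1.062648·10.428571 = 4.532388

4.53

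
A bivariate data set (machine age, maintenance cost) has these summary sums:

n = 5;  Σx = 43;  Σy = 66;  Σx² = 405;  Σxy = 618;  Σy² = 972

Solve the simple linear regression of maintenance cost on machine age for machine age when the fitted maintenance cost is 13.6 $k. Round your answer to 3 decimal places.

Sxx = Σx² − (Σx)²/n = 405 − 369.8 = 35.2
Sxy = Σxy − (Σx)(Σy)/n = 618 − 567.6 = 50.4
b = Sxy/Sxx = 50.4/35.2 = 1.431818
a = ȳ − b·x̄ = 13.2 − 1.431818·8.6 = 0.886364
Set a + b·x = 13.6: x = (13.6 − 0.886364) / 1.431818 = 8.879365

8.879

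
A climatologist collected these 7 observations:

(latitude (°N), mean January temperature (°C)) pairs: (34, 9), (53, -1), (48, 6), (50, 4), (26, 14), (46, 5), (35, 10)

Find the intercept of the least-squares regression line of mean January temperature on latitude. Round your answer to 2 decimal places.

n = 7, Σx = 292, Σy = 47, Σxy = 1685, Σx² = 12786
Sxx = Σx² − (Σx)²/n = 12786 − 12180.571429 = 605.428571
Sxy = Σxy − (Σx)(Σy)/n = 1685 − 1960.571429 = -275.571429
b = Sxy/Sxx = -275.571429/605.428571 = -0.455168
a = ȳ − b·x̄ = 6.714286 − (-0.455168)·41.714286 = 25.701274

25.70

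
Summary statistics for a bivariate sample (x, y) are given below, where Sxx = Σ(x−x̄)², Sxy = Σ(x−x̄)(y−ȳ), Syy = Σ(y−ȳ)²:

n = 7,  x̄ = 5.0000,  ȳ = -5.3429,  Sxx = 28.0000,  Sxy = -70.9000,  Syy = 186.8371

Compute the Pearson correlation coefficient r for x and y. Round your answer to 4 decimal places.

r = Sxy/√(Sxx·Syy) = -70.9/√(5231.4388) = -70.9/72.328686 = -0.980247

-0.9802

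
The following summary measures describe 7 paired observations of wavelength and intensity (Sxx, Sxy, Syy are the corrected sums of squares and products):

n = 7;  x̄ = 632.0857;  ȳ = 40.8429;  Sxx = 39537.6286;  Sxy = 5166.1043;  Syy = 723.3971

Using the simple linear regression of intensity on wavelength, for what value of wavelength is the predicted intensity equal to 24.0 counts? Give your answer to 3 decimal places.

b = Sxy/Sxx = 5166.1043/39537.6286 = 0.130663
a = ȳ − b·x̄ = 40.8429 − 0.130663·632.0857 = -41.747300
Set a + b·x = 24.0: x = (24.0 − (-41.747300)) / 0.130663 = 503.182316

503.182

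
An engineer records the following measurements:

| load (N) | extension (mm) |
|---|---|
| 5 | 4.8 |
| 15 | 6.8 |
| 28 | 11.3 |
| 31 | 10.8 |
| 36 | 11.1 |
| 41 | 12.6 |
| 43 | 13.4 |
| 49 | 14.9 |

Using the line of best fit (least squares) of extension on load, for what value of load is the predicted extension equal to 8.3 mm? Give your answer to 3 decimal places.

20.211

n = 8, Σx = 248, Σy = 85.7, Σxy = 2999.7, Σx² = 9222
Sxx = Σx² − (Σx)²/n = 9222 − 7688 = 1534
Sxy = Σxy − (Σx)(Σy)/n = 2999.7 − 2656.7 = 343
b = Sxy/Sxx = 343/1534 = 0.223598
a = ȳ − b·x̄ = 10.7125 − 0.223598·31 = 3.780949
Set a + b·x = 8.3: x = (8.3 − 3.780949) / 0.223598 = 20.210569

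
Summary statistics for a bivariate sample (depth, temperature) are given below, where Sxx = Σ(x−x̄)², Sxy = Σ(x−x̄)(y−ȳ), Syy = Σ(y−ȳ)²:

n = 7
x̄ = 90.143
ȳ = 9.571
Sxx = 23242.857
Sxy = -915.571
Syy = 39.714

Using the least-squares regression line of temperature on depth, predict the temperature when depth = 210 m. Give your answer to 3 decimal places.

b = Sxy/Sxx = -915.571/23242.857 = -0.039391
a = ȳ − b·x̄ = 9.571 − (-0.039391)·90.143 = 13.121868
ŷ(210) = a + b·210 = 13.121868 + (-0.039391)·210 = 4.849653

4.850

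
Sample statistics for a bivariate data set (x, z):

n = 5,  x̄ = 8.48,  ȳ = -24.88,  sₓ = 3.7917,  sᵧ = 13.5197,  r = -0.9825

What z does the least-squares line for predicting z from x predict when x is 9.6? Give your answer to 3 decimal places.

b = r · sᵧ/sₓ = -0.9825 · 13.5197/3.7917 = -3.503206
a = ȳ − b·x̄ = -24.88 − (-3.503206)·8.48 = 4.827185
ŷ(9.6) = a + b·9.6 = 4.827185 + (-3.503206)·9.6 = -28.803590

-28.804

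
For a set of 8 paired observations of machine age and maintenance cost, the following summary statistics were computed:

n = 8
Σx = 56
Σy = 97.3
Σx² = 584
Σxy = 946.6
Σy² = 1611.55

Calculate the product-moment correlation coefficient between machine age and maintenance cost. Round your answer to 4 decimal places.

Sxx = Σx² − (Σx)²/n = 584 − 392 = 192
Sxy = Σxy − (Σx)(Σy)/n = 946.6 − 681.1 = 265.5
Syy = Σy² − (Σy)²/n = 1611.55 − 1183.41125 = 428.13875
r = Sxy/√(Sxx·Syy) = 265.5/√(82202.64) = 265.5/286.710028 = 0.926023

0.9260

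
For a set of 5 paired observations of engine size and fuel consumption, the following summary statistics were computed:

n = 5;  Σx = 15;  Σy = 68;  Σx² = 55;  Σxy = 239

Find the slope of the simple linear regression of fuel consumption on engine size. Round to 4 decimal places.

Sxx = Σx² − (Σx)²/n = 55 − 45 = 10
Sxy = Σxy − (Σx)(Σy)/n = 239 − 204 = 35
b = Sxy/Sxx = 35/10 = 3.5

3.5000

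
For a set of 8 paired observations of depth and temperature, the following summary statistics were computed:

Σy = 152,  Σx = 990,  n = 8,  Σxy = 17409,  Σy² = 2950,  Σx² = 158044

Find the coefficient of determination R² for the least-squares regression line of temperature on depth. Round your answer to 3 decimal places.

Sxx = Σx² − (Σx)²/n = 158044 − 122512.5 = 35531.5
Sxy = Σxy − (Σx)(Σy)/n = 17409 − 18810 = -1401
Syy = Σy² − (Σy)²/n = 2950 − 2888 = 62
R² = Sxy²/(Sxx·Syy) = (-1401)²/(35531.5·62) = 0.890986

0.891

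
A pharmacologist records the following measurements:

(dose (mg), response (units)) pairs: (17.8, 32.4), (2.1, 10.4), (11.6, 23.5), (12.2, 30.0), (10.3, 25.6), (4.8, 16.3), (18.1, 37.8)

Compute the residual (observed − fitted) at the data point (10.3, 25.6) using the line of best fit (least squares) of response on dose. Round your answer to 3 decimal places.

1.501

n = 7, Σx = 76.9, Σy = 176, Σxy = 2263.26, Σx² = 1061.39
Sxx = Σx² − (Σx)²/n = 1061.39 − 844.801429 = 216.588571
Sxy = Σxy − (Σx)(Σy)/n = 2263.26 − 1933.485714 = 329.774286
b = Sxy/Sxx = 329.774286/216.588571 = 1.522584
a = ȳ − b·x̄ = 25.142857 − 1.522584·10.985714 = 8.416185
ŷ(10.3) = 8.416185 + 1.522584·10.3 = 24.098800
residual = y − ŷ = 25.6 − 24.098800 = 1.501200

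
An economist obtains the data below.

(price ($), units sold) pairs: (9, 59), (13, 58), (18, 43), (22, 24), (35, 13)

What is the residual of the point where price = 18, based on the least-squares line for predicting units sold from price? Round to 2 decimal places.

n = 5, Σx = 97, Σy = 197, Σxy = 3042, Σx² = 2283
Sxx = Σx² − (Σx)²/n = 2283 − 1881.8 = 401.2
Sxy = Σxy − (Σx)(Σy)/n = 3042 − 3821.8 = -779.8
b = Sxy/Sxx = -779.8/401.2 = -1.943669
a = ȳ − b·x̄ = 39.4 − (-1.943669)·19.4 = 77.107178
ŷ(18) = 77.107178 + (-1.943669)·18 = 42.121137
residual = y − ŷ = 43 − 42.121137 = 0.878863

0.88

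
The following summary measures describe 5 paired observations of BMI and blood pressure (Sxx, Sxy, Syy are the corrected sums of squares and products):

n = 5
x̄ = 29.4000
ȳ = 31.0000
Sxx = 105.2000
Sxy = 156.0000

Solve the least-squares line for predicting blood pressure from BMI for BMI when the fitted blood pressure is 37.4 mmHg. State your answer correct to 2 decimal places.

b = Sxy/Sxx = 156/105.2 = 1.482890
a = ȳ − b·x̄ = 31 − 1.482890·29.4 = -12.596958
Set a + b·x = 37.4: x = (37.4 − (-12.596958)) / 1.482890 = 33.715897

33.72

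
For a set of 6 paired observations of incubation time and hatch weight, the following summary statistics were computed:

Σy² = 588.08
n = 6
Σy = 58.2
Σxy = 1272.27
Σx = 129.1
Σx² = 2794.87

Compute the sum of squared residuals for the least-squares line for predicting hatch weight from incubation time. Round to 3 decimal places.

Sxx = Σx² − (Σx)²/n = 2794.87 − 2777.801667 = 17.068333
Sxy = Σxy − (Σx)(Σy)/n = 1272.27 − 1252.27 = 20
Syy = Σy² − (Σy)²/n = 588.08 − 564.54 = 23.54
b = Sxy/Sxx = 20/17.068333 = 1.171761
SSE = Syy − b·Sxy = 23.54 − 1.171761·20 = 0.104789

0.105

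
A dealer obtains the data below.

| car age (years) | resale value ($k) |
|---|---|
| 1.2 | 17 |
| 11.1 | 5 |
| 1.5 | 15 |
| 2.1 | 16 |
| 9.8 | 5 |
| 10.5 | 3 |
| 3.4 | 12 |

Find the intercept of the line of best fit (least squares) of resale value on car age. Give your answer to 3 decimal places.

n = 7, Σx = 39.6, Σy = 73, Σxy = 253.3, Σx² = 349.16
Sxx = Σx² − (Σx)²/n = 349.16 − 224.022857 = 125.137143
Sxy = Σxy − (Σx)(Σy)/n = 253.3 − 412.971429 = -159.671429
b = Sxy/Sxx = -159.671429/125.137143 = -1.275972
a = ȳ − b·x̄ = 10.428571 − (-1.275972)·5.657143 = 17.646925

17.647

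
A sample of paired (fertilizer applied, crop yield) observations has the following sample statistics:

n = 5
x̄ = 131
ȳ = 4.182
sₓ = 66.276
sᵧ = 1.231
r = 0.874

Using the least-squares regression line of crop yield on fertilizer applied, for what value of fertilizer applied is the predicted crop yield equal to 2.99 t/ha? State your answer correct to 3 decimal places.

57.572

b = r · sᵧ/sₓ = 0.874 · 1.231/66.276 = 0.016234
a = ȳ − b·x̄ = 4.182 − 0.016234·131 = 2.055406
Set a + b·x = 2.99: x = (2.99 − 2.055406) / 0.016234 = 57.571770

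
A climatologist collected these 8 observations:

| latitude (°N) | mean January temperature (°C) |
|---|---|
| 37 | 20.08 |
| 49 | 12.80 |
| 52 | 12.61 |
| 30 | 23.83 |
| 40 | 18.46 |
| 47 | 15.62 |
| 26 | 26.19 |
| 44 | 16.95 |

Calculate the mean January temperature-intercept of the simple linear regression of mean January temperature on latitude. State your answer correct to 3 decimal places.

39.810

n = 8, Σx = 325, Σy = 146.54, Σxy = 5640.06, Σx² = 13795
Sxx = Σx² − (Σx)²/n = 13795 − 13203.125 = 591.875
Sxy = Σxy − (Σx)(Σy)/n = 5640.06 − 5953.1875 = -313.1275
b = Sxy/Sxx = -313.1275/591.875 = -0.529043
a = ȳ − b·x̄ = 18.3175 − (-0.529043)·40.625 = 39.809884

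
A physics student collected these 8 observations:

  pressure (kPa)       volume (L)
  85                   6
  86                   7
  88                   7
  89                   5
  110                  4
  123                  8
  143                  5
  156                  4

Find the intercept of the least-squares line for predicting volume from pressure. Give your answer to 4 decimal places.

8.2300

n = 8, Σx = 880, Σy = 46, Σxy = 4936, Σx² = 102300
Sxx = Σx² − (Σx)²/n = 102300 − 96800 = 5500
Sxy = Σxy − (Σx)(Σy)/n = 4936 − 5060 = -124
b = Sxy/Sxx = -124/5500 = -0.022545
a = ȳ − b·x̄ = 5.75 − (-0.022545)·110 = 8.23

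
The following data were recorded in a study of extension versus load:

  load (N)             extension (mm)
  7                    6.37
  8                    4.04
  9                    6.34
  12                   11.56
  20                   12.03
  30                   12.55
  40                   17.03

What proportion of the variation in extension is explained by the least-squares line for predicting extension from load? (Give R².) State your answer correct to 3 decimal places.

0.808

n = 7, Σx = 126, Σy = 69.92, Σxy = 1570.99, Σx² = 3238, Σy² = 822.972
Sxx = Σx² − (Σx)²/n = 3238 − 2268 = 970
Sxy = Σxy − (Σx)(Σy)/n = 1570.99 − 1258.56 = 312.43
Syy = Σy² − (Σy)²/n = 822.972 − 698.400914 = 124.571086
R² = Sxy²/(Sxx·Syy) = (312.43)²/(970·124.571086) = 0.807823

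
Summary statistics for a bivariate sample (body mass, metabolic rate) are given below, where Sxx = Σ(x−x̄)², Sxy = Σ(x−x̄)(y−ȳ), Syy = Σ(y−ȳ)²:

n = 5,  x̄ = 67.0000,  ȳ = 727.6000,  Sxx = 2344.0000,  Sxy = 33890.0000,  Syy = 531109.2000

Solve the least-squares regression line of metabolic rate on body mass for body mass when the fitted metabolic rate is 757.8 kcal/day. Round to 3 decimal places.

b = Sxy/Sxx = 33890/2344 = 14.458191
a = ȳ − b·x̄ = 727.6 − 14.458191·67 = -241.098805
Set a + b·x = 757.8: x = (757.8 − (-241.098805)) / 14.458191 = 69.088781

69.089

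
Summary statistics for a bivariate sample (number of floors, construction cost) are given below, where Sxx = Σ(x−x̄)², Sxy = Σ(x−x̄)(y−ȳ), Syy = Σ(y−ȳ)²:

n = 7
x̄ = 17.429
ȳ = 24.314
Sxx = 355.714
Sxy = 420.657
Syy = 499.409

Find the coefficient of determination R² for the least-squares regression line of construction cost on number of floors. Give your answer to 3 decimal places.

0.996

R² = Sxy²/(Sxx·Syy) = (420.657)²/(355.714·499.409) = 0.996091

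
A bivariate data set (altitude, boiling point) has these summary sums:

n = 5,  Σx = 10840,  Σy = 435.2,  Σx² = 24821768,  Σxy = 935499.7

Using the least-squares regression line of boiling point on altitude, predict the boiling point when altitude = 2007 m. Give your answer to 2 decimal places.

Sxx = Σx² − (Σx)²/n = 24821768 − 23501120 = 1320648
Sxy = Σxy − (Σx)(Σy)/n = 935499.7 − 943513.6 = -8013.9
b = Sxy/Sxx = -8013.9/1320648 = -0.006068
a = ȳ − b·x̄ = 87.04 − (-0.006068)·2168 = 100.195765
ŷ(2007) = a + b·2007 = 100.195765 + (-0.006068)·2007 = 88.016973

88.02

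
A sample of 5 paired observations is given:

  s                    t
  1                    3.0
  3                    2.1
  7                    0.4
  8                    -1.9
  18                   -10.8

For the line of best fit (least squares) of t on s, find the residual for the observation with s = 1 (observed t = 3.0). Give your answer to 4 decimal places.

n = 5, Σx = 37, Σy = -7.2, Σxy = -197.5, Σx² = 447
Sxx = Σx² − (Σx)²/n = 447 − 273.8 = 173.2
Sxy = Σxy − (Σx)(Σy)/n = -197.5 − (-53.28) = -144.22
b = Sxy/Sxx = -144.22/173.2 = -0.832679
a = ȳ − b·x̄ = -1.44 − (-0.832679)·7.4 = 4.721824
ŷ(1) = 4.721824 + (-0.832679)·1 = 3.889145
residual = y − ŷ = 3.0 − 3.889145 = -0.889145

-0.8891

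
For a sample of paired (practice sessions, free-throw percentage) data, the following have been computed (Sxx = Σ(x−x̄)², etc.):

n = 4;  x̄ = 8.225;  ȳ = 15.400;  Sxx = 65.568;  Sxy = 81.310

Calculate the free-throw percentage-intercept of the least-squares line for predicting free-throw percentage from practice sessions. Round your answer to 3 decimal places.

5.200

b = Sxy/Sxx = 81.31/65.568 = 1.240087
a = ȳ − b·x̄ = 15.4 − 1.240087·8.225 = 5.200287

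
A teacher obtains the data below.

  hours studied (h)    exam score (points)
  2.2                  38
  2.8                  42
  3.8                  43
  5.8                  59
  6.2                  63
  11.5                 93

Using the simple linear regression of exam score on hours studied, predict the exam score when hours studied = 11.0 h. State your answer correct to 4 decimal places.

n = 6, Σx = 32.3, Σy = 338, Σxy = 2166.9, Σx² = 231.45
Sxx = Σx² − (Σx)²/n = 231.45 − 173.881667 = 57.568333
Sxy = Σxy − (Σx)(Σy)/n = 2166.9 − 1819.566667 = 347.333333
b = Sxy/Sxx = 347.333333/57.568333 = 6.033410
a = ȳ − b·x̄ = 56.333333 − 6.033410·5.383333 = 23.853478
ŷ(11.0) = a + b·11.0 = 23.853478 + 6.033410·11 = 90.220984

90.2210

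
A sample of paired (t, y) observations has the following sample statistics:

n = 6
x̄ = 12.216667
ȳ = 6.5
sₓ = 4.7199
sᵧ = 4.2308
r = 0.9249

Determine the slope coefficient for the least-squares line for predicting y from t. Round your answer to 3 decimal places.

b = r · sᵧ/sₓ = 0.9249 · 4.2308/4.7199 = 0.829057

0.829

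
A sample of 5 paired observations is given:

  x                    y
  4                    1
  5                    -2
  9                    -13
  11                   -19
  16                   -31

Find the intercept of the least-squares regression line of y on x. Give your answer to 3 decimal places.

11.328

n = 5, Σx = 45, Σy = -64, Σxy = -828, Σx² = 499
Sxx = Σx² − (Σx)²/n = 499 − 405 = 94
Sxy = Σxy − (Σx)(Σy)/n = -828 − (-576) = -252
b = Sxy/Sxx = -252/94 = -2.680851
a = ȳ − b·x̄ = -12.8 − (-2.680851)·9 = 11.327660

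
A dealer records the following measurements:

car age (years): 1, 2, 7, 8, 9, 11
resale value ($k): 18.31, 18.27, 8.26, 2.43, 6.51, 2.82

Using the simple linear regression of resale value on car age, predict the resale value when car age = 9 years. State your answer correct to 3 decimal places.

4.837

n = 6, Σx = 38, Σy = 56.6, Σxy = 221.72, Σx² = 320
Sxx = Σx² − (Σx)²/n = 320 − 240.666667 = 79.333333
Sxy = Σxy − (Σx)(Σy)/n = 221.72 − 358.466667 = -136.746667
b = Sxy/Sxx = -136.746667/79.333333 = -1.723697
a = ȳ − b·x̄ = 9.433333 − (-1.723697)·6.333333 = 20.350084
ŷ(9) = a + b·9 = 20.350084 + (-1.723697)·9 = 4.836807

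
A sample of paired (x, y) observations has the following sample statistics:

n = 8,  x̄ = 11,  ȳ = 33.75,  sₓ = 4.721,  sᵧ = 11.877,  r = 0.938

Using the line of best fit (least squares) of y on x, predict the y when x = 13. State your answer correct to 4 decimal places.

b = r · sᵧ/sₓ = 0.938 · 11.877/4.721 = 2.359802
a = ȳ − b·x̄ = 33.75 − 2.359802·11 = 7.792176
ŷ(13) = a + b·13 = 7.792176 + 2.359802·13 = 38.469604

38.4696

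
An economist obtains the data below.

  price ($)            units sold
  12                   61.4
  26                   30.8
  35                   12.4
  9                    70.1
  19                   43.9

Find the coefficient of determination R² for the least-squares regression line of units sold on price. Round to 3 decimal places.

0.995

n = 5, Σx = 101, Σy = 218.6, Σxy = 3436.6, Σx² = 2487, Σy² = 11713.58
Sxx = Σx² − (Σx)²/n = 2487 − 2040.2 = 446.8
Sxy = Σxy − (Σx)(Σy)/n = 3436.6 − 4415.72 = -979.12
Syy = Σy² − (Σy)²/n = 11713.58 − 9557.192 = 2156.388
R² = Sxy²/(Sxx·Syy) = (-979.12)²/(446.8·2156.388) = 0.995020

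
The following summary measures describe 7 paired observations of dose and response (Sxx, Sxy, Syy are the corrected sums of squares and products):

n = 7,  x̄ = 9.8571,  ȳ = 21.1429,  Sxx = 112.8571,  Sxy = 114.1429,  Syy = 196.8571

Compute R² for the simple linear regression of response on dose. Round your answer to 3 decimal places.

R² = Sxy²/(Sxx·Syy) = (114.1429)²/(112.8571·196.8571) = 0.586432

0.586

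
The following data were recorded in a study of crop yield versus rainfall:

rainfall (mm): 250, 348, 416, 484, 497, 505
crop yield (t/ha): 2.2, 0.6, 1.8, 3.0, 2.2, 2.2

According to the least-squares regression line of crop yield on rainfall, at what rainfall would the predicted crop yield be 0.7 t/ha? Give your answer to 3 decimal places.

n = 6, Σx = 2500, Σy = 12, Σxy = 5164, Σx² = 1092950
Sxx = Σx² − (Σx)²/n = 1092950 − 1041666.666667 = 51283.333333
Sxy = Σxy − (Σx)(Σy)/n = 5164 − 5000 = 164
b = Sxy/Sxx = 164/51283.333333 = 0.003198
a = ȳ − b·x̄ = 2 − 0.003198·416.666667 = 0.667533
Set a + b·x = 0.7: x = (0.7 − 0.667533) / 0.003198 = 10.152439

10.152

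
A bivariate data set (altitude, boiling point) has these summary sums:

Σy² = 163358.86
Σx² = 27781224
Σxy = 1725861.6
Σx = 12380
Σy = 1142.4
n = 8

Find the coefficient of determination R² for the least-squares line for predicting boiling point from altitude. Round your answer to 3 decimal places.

Sxx = Σx² − (Σx)²/n = 27781224 − 19158050 = 8623174
Sxy = Σxy − (Σx)(Σy)/n = 1725861.6 − 1767864 = -42002.4
Syy = Σy² − (Σy)²/n = 163358.86 − 163134.72 = 224.14
R² = Sxy²/(Sxx·Syy) = (-42002.4)²/(8623174·224.14) = 0.912771

0.913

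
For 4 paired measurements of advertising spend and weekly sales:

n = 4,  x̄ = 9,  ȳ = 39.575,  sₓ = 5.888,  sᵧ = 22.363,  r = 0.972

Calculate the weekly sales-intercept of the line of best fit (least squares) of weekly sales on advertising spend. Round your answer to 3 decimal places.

b = r · sᵧ/sₓ = 0.972 · 22.363/5.888 = 3.691718
a = ȳ − b·x̄ = 39.575 − 3.691718·9 = 6.349537

6.350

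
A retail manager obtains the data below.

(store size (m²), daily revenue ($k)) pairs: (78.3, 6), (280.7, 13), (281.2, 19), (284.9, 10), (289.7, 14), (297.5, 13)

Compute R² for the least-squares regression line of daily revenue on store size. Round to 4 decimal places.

0.5196

n = 6, Σx = 1512.3, Σy = 75, Σxy = 20234, Σx² = 417597.17, Σy² = 1031
Sxx = Σx² − (Σx)²/n = 417597.17 − 381175.215 = 36421.955
Sxy = Σxy − (Σx)(Σy)/n = 20234 − 18903.75 = 1330.25
Syy = Σy² − (Σy)²/n = 1031 − 937.5 = 93.5
R² = Sxy²/(Sxx·Syy) = (1330.25)²/(36421.955·93.5) = 0.519627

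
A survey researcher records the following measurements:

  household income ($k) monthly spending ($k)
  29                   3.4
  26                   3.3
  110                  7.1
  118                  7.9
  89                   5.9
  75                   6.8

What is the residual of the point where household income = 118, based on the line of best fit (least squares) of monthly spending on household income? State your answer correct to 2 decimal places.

0.10

n = 6, Σx = 447, Σy = 34.4, Σxy = 2932.7, Σx² = 41087
Sxx = Σx² − (Σx)²/n = 41087 − 33301.5 = 7785.5
Sxy = Σxy − (Σx)(Σy)/n = 2932.7 − 2562.8 = 369.9
b = Sxy/Sxx = 369.9/7785.5 = 0.047511
a = ȳ − b·x̄ = 5.733333 − 0.047511·74.5 = 2.193734
ŷ(118) = 2.193734 + 0.047511·118 = 7.800079
residual = y − ŷ = 7.9 − 7.800079 = 0.099921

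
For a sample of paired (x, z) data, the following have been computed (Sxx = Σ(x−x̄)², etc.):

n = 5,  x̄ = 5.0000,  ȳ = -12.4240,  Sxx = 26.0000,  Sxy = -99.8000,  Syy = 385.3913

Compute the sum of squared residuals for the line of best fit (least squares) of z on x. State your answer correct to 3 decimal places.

b = Sxy/Sxx = -99.8/26 = -3.838462
SSE = Syy − b·Sxy = 385.3913 − (-3.838462)·(-99.8) = 2.312838

2.313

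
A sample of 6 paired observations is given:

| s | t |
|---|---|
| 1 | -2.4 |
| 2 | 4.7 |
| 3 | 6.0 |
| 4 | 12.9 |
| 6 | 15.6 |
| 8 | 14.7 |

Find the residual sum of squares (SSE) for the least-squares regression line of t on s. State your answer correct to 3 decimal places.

n = 6, Σx = 24, Σy = 51.5, Σxy = 287.8, Σx² = 130, Σy² = 689.71
Sxx = Σx² − (Σx)²/n = 130 − 96 = 34
Sxy = Σxy − (Σx)(Σy)/n = 287.8 − 206 = 81.8
Syy = Σy² − (Σy)²/n = 689.71 − 442.041667 = 247.668333
b = Sxy/Sxx = 81.8/34 = 2.405882
SSE = Syy − b·Sxy = 247.668333 − 2.405882·81.8 = 50.867157

50.867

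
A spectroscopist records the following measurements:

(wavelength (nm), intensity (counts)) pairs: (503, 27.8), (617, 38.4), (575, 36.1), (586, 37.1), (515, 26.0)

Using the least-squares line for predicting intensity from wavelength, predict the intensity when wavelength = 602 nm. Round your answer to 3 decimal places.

37.953

n = 5, Σx = 2796, Σy = 165.4, Σxy = 93564.3, Σx² = 1572944
Sxx = Σx² − (Σx)²/n = 1572944 − 1563523.2 = 9420.8
Sxy = Σxy − (Σx)(Σy)/n = 93564.3 − 92491.68 = 1072.62
b = Sxy/Sxx = 1072.62/9420.8 = 0.113857
a = ȳ − b·x̄ = 33.08 − 0.113857·559.2 = -30.588595
ŷ(602) = a + b·602 = -30.588595 + 0.113857·602 = 37.953061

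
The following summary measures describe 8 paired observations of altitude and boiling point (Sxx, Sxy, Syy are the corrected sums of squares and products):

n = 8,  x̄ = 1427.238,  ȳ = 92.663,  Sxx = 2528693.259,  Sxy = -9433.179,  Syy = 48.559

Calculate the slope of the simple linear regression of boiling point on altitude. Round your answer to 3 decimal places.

-0.004

b = Sxy/Sxx = -9433.179/2528693.259 = -0.003730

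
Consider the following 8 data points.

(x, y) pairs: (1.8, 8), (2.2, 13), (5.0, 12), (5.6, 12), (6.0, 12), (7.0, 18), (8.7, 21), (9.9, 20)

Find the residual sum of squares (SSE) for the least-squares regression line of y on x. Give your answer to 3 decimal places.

n = 8, Σx = 46.2, Σy = 116, Σxy = 748.9, Σx² = 323.14, Σy² = 1830
Sxx = Σx² − (Σx)²/n = 323.14 − 266.805 = 56.335
Sxy = Σxy − (Σx)(Σy)/n = 748.9 − 669.9 = 79
Syy = Σy² − (Σy)²/n = 1830 − 1682 = 148
b = Sxy/Sxx = 79/56.335 = 1.402325
SSE = Syy − b·Sxy = 148 − 1.402325·79 = 37.216295

37.216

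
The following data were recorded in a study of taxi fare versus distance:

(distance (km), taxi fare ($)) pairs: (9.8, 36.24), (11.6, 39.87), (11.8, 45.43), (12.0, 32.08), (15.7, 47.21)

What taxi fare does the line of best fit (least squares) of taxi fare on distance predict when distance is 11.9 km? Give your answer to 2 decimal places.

39.66

n = 5, Σx = 60.9, Σy = 200.83, Σxy = 2479.875, Σx² = 760.33
Sxx = Σx² − (Σx)²/n = 760.33 − 741.762 = 18.568
Sxy = Σxy − (Σx)(Σy)/n = 2479.875 − 2446.1094 = 33.7656
b = Sxy/Sxx = 33.7656/18.568 = 1.818483
a = ȳ − b·x̄ = 40.166 − 1.818483·12.18 = 18.016872
ŷ(11.9) = a + b·11.9 = 18.016872 + 1.818483·11.9 = 39.656825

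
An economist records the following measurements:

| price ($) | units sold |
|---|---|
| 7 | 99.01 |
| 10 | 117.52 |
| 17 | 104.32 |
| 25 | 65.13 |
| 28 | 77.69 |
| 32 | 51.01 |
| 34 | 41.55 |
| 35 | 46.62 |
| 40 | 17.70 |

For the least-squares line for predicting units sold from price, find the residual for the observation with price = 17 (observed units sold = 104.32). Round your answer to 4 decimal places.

n = 9, Σx = 228, Σy = 620.55, Σxy = 12830, Σx² = 6852
Sxx = Σx² − (Σx)²/n = 6852 − 5776 = 1076
Sxy = Σxy − (Σx)(Σy)/n = 12830 − 15720.6 = -2890.6
b = Sxy/Sxx = -2890.6/1076 = -2.686431
a = ȳ − b·x̄ = 68.95 − (-2.686431)·25.333333 = 137.006258
ŷ(17) = 137.006258 + (-2.686431)·17 = 91.336927
residual = y − ŷ = 104.32 − 91.336927 = 12.983073

12.9831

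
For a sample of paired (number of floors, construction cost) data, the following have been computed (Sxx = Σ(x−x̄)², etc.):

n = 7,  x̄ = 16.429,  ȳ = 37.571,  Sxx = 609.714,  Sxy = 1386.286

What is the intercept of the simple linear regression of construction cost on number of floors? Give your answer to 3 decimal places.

b = Sxy/Sxx = 1386.286/609.714 = 2.273666
a = ȳ − b·x̄ = 37.571 − 2.273666·16.429 = 0.216941

0.217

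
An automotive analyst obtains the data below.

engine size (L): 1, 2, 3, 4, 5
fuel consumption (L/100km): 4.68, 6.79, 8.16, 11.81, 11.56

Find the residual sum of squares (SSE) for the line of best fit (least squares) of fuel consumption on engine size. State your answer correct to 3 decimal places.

n = 5, Σx = 15, Σy = 43, Σxy = 147.78, Σx² = 55, Σy² = 407.7018
Sxx = Σx² − (Σx)²/n = 55 − 45 = 10
Sxy = Σxy − (Σx)(Σy)/n = 147.78 − 129 = 18.78
Syy = Σy² − (Σy)²/n = 407.7018 − 369.8 = 37.9018
b = Sxy/Sxx = 18.78/10 = 1.878
SSE = Syy − b·Sxy = 37.9018 − 1.878·18.78 = 2.63296

2.633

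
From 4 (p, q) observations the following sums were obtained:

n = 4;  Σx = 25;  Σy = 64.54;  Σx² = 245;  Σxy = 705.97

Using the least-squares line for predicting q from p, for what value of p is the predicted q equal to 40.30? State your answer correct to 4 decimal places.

Sxx = Σx² − (Σx)²/n = 245 − 156.25 = 88.75
Sxy = Σxy − (Σx)(Σy)/n = 705.97 − 403.375 = 302.595
b = Sxy/Sxx = 302.595/88.75 = 3.409521
a = ȳ − b·x̄ = 16.135 − 3.409521·6.25 = -5.174507
Set a + b·x = 40.30: x = (40.30 − (-5.174507)) / 3.409521 = 13.337506

13.3375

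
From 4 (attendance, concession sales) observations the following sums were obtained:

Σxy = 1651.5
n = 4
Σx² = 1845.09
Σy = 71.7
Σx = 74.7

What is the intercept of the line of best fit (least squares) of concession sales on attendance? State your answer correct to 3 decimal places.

Sxx = Σx² − (Σx)²/n = 1845.09 − 1395.0225 = 450.0675
Sxy = Σxy − (Σx)(Σy)/n = 1651.5 − 1338.9975 = 312.5025
b = Sxy/Sxx = 312.5025/450.0675 = 0.694346
a = ȳ − b·x̄ = 17.925 − 0.694346·18.675 = 4.958091

4.958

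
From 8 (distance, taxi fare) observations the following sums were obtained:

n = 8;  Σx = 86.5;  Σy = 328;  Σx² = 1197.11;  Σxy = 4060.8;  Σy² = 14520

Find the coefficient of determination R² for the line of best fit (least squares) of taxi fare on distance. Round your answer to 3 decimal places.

0.942

Sxx = Σx² − (Σx)²/n = 1197.11 − 935.28125 = 261.82875
Sxy = Σxy − (Σx)(Σy)/n = 4060.8 − 3546.5 = 514.3
Syy = Σy² − (Σy)²/n = 14520 − 13448 = 1072
R² = Sxy²/(Sxx·Syy) = (514.3)²/(261.82875·1072) = 0.942369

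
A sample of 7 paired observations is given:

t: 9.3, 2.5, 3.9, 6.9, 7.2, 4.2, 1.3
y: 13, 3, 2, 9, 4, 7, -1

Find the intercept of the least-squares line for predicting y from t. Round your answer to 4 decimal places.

n = 7, Σx = 35.3, Σy = 37, Σxy = 255.2, Σx² = 226.73
Sxx = Σx² − (Σx)²/n = 226.73 − 178.012857 = 48.717143
Sxy = Σxy − (Σx)(Σy)/n = 255.2 − 186.585714 = 68.614286
b = Sxy/Sxx = 68.614286/48.717143 = 1.408422
a = ȳ − b·x̄ = 5.285714 − 1.408422·5.042857 = -1.816756

-1.8168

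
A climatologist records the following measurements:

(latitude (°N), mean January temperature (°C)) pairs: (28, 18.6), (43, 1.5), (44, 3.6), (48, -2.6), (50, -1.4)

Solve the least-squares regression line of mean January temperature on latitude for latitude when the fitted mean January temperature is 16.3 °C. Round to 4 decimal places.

n = 5, Σx = 213, Σy = 19.7, Σxy = 548.9, Σx² = 9373
Sxx = Σx² − (Σx)²/n = 9373 − 9073.8 = 299.2
Sxy = Σxy − (Σx)(Σy)/n = 548.9 − 839.22 = -290.32
b = Sxy/Sxx = -290.32/299.2 = -0.970321
a = ȳ − b·x̄ = 3.94 − (-0.970321)·42.6 = 45.275668
Set a + b·x = 16.3: x = (16.3 − 45.275668) / (-0.970321) = 29.861945

29.8619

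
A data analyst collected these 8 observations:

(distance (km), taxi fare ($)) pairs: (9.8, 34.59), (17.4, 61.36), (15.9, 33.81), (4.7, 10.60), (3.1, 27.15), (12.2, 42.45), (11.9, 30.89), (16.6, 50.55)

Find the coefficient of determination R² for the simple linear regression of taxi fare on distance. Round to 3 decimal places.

n = 8, Σx = 91.6, Σy = 291.4, Σxy = 3802.821, Σx² = 1249.32, Σy² = 12265.6134
Sxx = Σx² − (Σx)²/n = 1249.32 − 1048.82 = 200.5
Sxy = Σxy − (Σx)(Σy)/n = 3802.821 − 3336.53 = 466.291
Syy = Σy² − (Σy)²/n = 12265.6134 − 10614.245 = 1651.3684
R² = Sxy²/(Sxx·Syy) = (466.291)²/(200.5·1651.3684) = 0.656683

0.657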